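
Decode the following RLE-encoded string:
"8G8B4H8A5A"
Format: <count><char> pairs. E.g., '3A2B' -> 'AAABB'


Expanding each <count><char> pair:
  8G -> 'GGGGGGGG'
  8B -> 'BBBBBBBB'
  4H -> 'HHHH'
  8A -> 'AAAAAAAA'
  5A -> 'AAAAA'

Decoded = GGGGGGGGBBBBBBBBHHHHAAAAAAAAAAAAA


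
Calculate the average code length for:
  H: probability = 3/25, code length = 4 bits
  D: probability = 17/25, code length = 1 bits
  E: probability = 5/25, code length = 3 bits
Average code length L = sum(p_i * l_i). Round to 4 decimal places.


Weighted contributions p_i * l_i:
  H: (3/25) * 4 = 12/25
  D: (17/25) * 1 = 17/25
  E: (5/25) * 3 = 15/25
Sum = (12 + 17 + 15)/25 = 44/25

L = 44/25 = 1.7600 bits/symbol


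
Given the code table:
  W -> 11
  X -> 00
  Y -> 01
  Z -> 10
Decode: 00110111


Decoding:
00 -> X
11 -> W
01 -> Y
11 -> W


Result: XWYW


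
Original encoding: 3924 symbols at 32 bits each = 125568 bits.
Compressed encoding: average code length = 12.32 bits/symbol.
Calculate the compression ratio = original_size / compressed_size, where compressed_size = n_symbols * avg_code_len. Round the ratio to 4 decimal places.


original_size = n_symbols * orig_bits = 3924 * 32 = 125568 bits
compressed_size = n_symbols * avg_code_len = 3924 * 12.32 = 48343.68 bits
ratio = original_size / compressed_size = 125568 / 48343.68 = 2.5974

Compression ratio = 2.5974


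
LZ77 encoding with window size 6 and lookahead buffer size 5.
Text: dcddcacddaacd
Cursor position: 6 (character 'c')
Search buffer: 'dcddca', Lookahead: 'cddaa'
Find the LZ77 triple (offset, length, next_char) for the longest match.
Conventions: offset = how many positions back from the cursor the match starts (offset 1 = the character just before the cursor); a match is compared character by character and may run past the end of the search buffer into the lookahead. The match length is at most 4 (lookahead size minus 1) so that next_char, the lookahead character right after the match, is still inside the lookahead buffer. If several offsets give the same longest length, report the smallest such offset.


Try each offset into the search buffer:
  offset=1 (pos 5, char 'a'): match length 0
  offset=2 (pos 4, char 'c'): match length 1
  offset=3 (pos 3, char 'd'): match length 0
  offset=4 (pos 2, char 'd'): match length 0
  offset=5 (pos 1, char 'c'): match length 3
  offset=6 (pos 0, char 'd'): match length 0
Longest match has length 3 at offset 5.
next_char = character at position 6 + 3 = 9 -> 'a'

Best match: offset=5, length=3 (matching 'cdd' starting at position 1)
LZ77 triple: (5, 3, 'a')


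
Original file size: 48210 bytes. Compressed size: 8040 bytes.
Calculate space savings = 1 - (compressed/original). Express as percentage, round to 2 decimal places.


ratio = compressed/original = 8040/48210 = 0.16677
savings = 1 - ratio = 1 - 0.16677 = 0.83323
as a percentage: 0.83323 * 100 = 83.32%

Space savings = 1 - 8040/48210 = 83.32%


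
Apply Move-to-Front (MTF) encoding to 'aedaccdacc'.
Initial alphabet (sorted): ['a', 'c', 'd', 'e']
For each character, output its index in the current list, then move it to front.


MTF encoding:
'a': index 0 in ['a', 'c', 'd', 'e'] -> ['a', 'c', 'd', 'e']
'e': index 3 in ['a', 'c', 'd', 'e'] -> ['e', 'a', 'c', 'd']
'd': index 3 in ['e', 'a', 'c', 'd'] -> ['d', 'e', 'a', 'c']
'a': index 2 in ['d', 'e', 'a', 'c'] -> ['a', 'd', 'e', 'c']
'c': index 3 in ['a', 'd', 'e', 'c'] -> ['c', 'a', 'd', 'e']
'c': index 0 in ['c', 'a', 'd', 'e'] -> ['c', 'a', 'd', 'e']
'd': index 2 in ['c', 'a', 'd', 'e'] -> ['d', 'c', 'a', 'e']
'a': index 2 in ['d', 'c', 'a', 'e'] -> ['a', 'd', 'c', 'e']
'c': index 2 in ['a', 'd', 'c', 'e'] -> ['c', 'a', 'd', 'e']
'c': index 0 in ['c', 'a', 'd', 'e'] -> ['c', 'a', 'd', 'e']


Output: [0, 3, 3, 2, 3, 0, 2, 2, 2, 0]


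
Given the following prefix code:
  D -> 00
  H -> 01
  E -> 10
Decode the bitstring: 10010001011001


Decoding step by step:
Bits 10 -> E
Bits 01 -> H
Bits 00 -> D
Bits 01 -> H
Bits 01 -> H
Bits 10 -> E
Bits 01 -> H


Decoded message: EHDHHEH


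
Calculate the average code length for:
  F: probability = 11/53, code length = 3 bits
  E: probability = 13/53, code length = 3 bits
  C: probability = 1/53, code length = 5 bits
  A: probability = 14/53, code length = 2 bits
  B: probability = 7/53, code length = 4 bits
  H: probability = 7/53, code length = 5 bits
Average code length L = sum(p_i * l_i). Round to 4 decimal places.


Weighted contributions p_i * l_i:
  F: (11/53) * 3 = 33/53
  E: (13/53) * 3 = 39/53
  C: (1/53) * 5 = 5/53
  A: (14/53) * 2 = 28/53
  B: (7/53) * 4 = 28/53
  H: (7/53) * 5 = 35/53
Sum = (33 + 39 + 5 + 28 + 28 + 35)/53 = 168/53

L = 168/53 = 3.1698 bits/symbol


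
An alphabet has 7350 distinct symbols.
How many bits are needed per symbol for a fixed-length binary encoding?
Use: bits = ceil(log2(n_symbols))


log2(7350) = 12.8435
Bracket: 2^12 = 4096 < 7350 <= 2^13 = 8192
So ceil(log2(7350)) = 13

bits = ceil(log2(7350)) = ceil(12.8435) = 13 bits


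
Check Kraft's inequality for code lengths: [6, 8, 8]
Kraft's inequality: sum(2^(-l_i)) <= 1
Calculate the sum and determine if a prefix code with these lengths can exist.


Sum = 2^(-6) + 2^(-8) + 2^(-8)
    = 0.015625 + 0.00390625 + 0.00390625
    = 6/256 = 0.0234375
Since 0.0234375 <= 1, Kraft's inequality IS satisfied.
A prefix code with these lengths CAN exist.

Kraft sum = 0.0234375. Satisfied.


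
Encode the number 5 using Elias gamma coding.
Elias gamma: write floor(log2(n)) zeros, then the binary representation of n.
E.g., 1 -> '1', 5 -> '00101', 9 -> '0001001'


num_bits = floor(log2(5)) + 1 = 3
leading_zeros = num_bits - 1 = 2
binary(5) = 101

Elias gamma(5) = '00' + '101' = 00101 (5 bits)


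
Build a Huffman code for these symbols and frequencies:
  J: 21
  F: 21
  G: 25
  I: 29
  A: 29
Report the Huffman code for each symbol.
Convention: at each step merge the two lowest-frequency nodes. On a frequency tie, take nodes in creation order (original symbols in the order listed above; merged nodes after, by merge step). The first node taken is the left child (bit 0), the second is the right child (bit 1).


Huffman tree construction:
Step 1: Merge J(21) + F(21) = 42
Step 2: Merge G(25) + I(29) = 54
Step 3: Merge A(29) + (J+F)(42) = 71
Step 4: Merge (G+I)(54) + (A+(J+F))(71) = 125
Read each symbol's code off the tree from the root (left child = 0, right child = 1).

Codes:
  J: 110 (length 3)
  F: 111 (length 3)
  G: 00 (length 2)
  I: 01 (length 2)
  A: 10 (length 2)
Average code length: 292/125 = 2.3360 bits/symbol


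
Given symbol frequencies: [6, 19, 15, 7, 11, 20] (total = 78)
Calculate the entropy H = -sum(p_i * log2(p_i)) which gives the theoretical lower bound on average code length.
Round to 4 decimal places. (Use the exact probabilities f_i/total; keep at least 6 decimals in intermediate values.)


Per-symbol terms -p_i * log2(p_i) with p_i = f_i/78:
  p = 6/78 = 0.076923: log2(p) = -3.700440, -p*log2(p) = 0.284649
  p = 19/78 = 0.243590: log2(p) = -2.037475, -p*log2(p) = 0.496308
  p = 15/78 = 0.192308: log2(p) = -2.378512, -p*log2(p) = 0.457406
  p = 7/78 = 0.089744: log2(p) = -3.478047, -p*log2(p) = 0.312132
  p = 11/78 = 0.141026: log2(p) = -2.825971, -p*log2(p) = 0.398534
  p = 20/78 = 0.256410: log2(p) = -1.963474, -p*log2(p) = 0.503455
H = 0.284649 + 0.496308 + 0.457406 + 0.312132 + 0.398534 + 0.503455 = 2.452484

H = 2.4525 bits/symbol


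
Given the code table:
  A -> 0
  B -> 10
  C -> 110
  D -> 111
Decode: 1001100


Decoding:
10 -> B
0 -> A
110 -> C
0 -> A


Result: BACA


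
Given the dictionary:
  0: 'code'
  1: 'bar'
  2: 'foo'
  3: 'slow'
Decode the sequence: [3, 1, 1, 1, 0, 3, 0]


Look up each index in the dictionary:
  3 -> 'slow'
  1 -> 'bar'
  1 -> 'bar'
  1 -> 'bar'
  0 -> 'code'
  3 -> 'slow'
  0 -> 'code'

Decoded: "slow bar bar bar code slow code"


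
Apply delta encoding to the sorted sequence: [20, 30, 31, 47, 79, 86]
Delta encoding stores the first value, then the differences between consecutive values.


First value: 20
Deltas:
  30 - 20 = 10
  31 - 30 = 1
  47 - 31 = 16
  79 - 47 = 32
  86 - 79 = 7


Delta encoded: [20, 10, 1, 16, 32, 7]


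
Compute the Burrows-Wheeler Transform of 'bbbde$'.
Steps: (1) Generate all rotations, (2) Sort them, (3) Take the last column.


Rotations (sorted):
  0: $bbbde -> last char: e
  1: bbbde$ -> last char: $
  2: bbde$b -> last char: b
  3: bde$bb -> last char: b
  4: de$bbb -> last char: b
  5: e$bbbd -> last char: d


BWT = e$bbbd


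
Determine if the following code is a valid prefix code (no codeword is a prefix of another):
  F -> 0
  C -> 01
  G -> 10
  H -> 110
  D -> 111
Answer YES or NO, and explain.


Checking each pair (does one codeword prefix another?):
  F='0' vs C='01': prefix -- VIOLATION

NO -- this is NOT a valid prefix code. F (0) is a prefix of C (01).


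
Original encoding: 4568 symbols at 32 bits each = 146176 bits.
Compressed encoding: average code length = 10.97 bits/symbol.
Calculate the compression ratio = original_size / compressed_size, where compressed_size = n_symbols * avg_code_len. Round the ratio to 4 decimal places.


original_size = n_symbols * orig_bits = 4568 * 32 = 146176 bits
compressed_size = n_symbols * avg_code_len = 4568 * 10.97 = 50110.96 bits
ratio = original_size / compressed_size = 146176 / 50110.96 = 2.917

Compression ratio = 2.917


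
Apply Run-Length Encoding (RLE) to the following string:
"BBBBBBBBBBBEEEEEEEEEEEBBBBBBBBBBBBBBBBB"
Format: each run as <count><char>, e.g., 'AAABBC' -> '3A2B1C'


Scanning runs left to right:
  i=0: run of 'B' x 11 -> '11B'
  i=11: run of 'E' x 11 -> '11E'
  i=22: run of 'B' x 17 -> '17B'

RLE = 11B11E17B


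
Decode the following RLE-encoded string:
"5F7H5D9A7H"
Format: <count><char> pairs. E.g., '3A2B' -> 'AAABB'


Expanding each <count><char> pair:
  5F -> 'FFFFF'
  7H -> 'HHHHHHH'
  5D -> 'DDDDD'
  9A -> 'AAAAAAAAA'
  7H -> 'HHHHHHH'

Decoded = FFFFFHHHHHHHDDDDDAAAAAAAAAHHHHHHH


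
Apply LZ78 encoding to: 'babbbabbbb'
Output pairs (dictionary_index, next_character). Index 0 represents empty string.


LZ78 encoding steps:
Dictionary: {0: ''}
Step 1: w='' (idx 0), next='b' -> output (0, 'b'), add 'b' as idx 1
Step 2: w='' (idx 0), next='a' -> output (0, 'a'), add 'a' as idx 2
Step 3: w='b' (idx 1), next='b' -> output (1, 'b'), add 'bb' as idx 3
Step 4: w='b' (idx 1), next='a' -> output (1, 'a'), add 'ba' as idx 4
Step 5: w='bb' (idx 3), next='b' -> output (3, 'b'), add 'bbb' as idx 5
Step 6: w='b' (idx 1), end of input -> output (1, '')


Encoded: [(0, 'b'), (0, 'a'), (1, 'b'), (1, 'a'), (3, 'b'), (1, '')]


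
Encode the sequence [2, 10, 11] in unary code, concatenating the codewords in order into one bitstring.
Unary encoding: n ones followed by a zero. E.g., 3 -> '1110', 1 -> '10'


Encode each number as n ones followed by a terminating 0:
  2 -> 110 (3 bits)
  10 -> 11111111110 (11 bits)
  11 -> 111111111110 (12 bits)
Total length = 3 + 11 + 12 = 26 bits.

Unary([2, 10, 11]) = 11011111111110111111111110 (26 bits)


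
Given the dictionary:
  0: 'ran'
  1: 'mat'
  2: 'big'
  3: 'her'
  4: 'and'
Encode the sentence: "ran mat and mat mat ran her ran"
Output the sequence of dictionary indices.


Look up each word in the dictionary:
  'ran' -> 0
  'mat' -> 1
  'and' -> 4
  'mat' -> 1
  'mat' -> 1
  'ran' -> 0
  'her' -> 3
  'ran' -> 0

Encoded: [0, 1, 4, 1, 1, 0, 3, 0]


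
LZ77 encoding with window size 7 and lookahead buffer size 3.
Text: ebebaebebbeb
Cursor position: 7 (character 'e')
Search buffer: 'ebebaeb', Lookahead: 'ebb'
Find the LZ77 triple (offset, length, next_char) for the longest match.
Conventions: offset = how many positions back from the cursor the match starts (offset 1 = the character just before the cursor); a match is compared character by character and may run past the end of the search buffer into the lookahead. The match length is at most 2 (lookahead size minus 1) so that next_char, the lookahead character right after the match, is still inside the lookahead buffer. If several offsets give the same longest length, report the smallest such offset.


Try each offset into the search buffer:
  offset=1 (pos 6, char 'b'): match length 0
  offset=2 (pos 5, char 'e'): match length 2
  offset=3 (pos 4, char 'a'): match length 0
  offset=4 (pos 3, char 'b'): match length 0
  offset=5 (pos 2, char 'e'): match length 2
  offset=6 (pos 1, char 'b'): match length 0
  offset=7 (pos 0, char 'e'): match length 2
Longest match has length 2, found at offsets 2, 5, 7; take the smallest, offset 2.
next_char = character at position 7 + 2 = 9 -> 'b'

Best match: offset=2, length=2 (matching 'eb' starting at position 5)
LZ77 triple: (2, 2, 'b')


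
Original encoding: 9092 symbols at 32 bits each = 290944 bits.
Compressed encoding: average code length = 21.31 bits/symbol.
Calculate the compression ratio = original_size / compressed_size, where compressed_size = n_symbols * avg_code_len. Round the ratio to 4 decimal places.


original_size = n_symbols * orig_bits = 9092 * 32 = 290944 bits
compressed_size = n_symbols * avg_code_len = 9092 * 21.31 = 193750.52 bits
ratio = original_size / compressed_size = 290944 / 193750.52 = 1.5016

Compression ratio = 1.5016


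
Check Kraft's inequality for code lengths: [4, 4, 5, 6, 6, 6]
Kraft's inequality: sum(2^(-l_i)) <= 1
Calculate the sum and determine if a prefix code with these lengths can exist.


Sum = 2^(-4) + 2^(-4) + 2^(-5) + 2^(-6) + 2^(-6) + 2^(-6)
    = 0.0625 + 0.0625 + 0.03125 + 0.015625 + 0.015625 + 0.015625
    = 13/64 = 0.203125
Since 0.203125 <= 1, Kraft's inequality IS satisfied.
A prefix code with these lengths CAN exist.

Kraft sum = 0.203125. Satisfied.


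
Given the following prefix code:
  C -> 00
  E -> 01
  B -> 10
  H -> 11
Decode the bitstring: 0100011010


Decoding step by step:
Bits 01 -> E
Bits 00 -> C
Bits 01 -> E
Bits 10 -> B
Bits 10 -> B


Decoded message: ECEBB


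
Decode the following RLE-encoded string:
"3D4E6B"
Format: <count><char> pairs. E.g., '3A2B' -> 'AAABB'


Expanding each <count><char> pair:
  3D -> 'DDD'
  4E -> 'EEEE'
  6B -> 'BBBBBB'

Decoded = DDDEEEEBBBBBB


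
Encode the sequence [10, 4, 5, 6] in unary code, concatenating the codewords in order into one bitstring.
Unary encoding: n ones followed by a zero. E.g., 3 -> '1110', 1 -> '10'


Encode each number as n ones followed by a terminating 0:
  10 -> 11111111110 (11 bits)
  4 -> 11110 (5 bits)
  5 -> 111110 (6 bits)
  6 -> 1111110 (7 bits)
Total length = 11 + 5 + 6 + 7 = 29 bits.

Unary([10, 4, 5, 6]) = 11111111110111101111101111110 (29 bits)


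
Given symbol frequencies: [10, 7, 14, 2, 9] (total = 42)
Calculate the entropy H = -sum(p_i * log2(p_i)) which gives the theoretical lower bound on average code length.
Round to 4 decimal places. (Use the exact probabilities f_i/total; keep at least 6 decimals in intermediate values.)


Per-symbol terms -p_i * log2(p_i) with p_i = f_i/42:
  p = 10/42 = 0.238095: log2(p) = -2.070389, -p*log2(p) = 0.492950
  p = 7/42 = 0.166667: log2(p) = -2.584963, -p*log2(p) = 0.430827
  p = 14/42 = 0.333333: log2(p) = -1.584963, -p*log2(p) = 0.528321
  p = 2/42 = 0.047619: log2(p) = -4.392317, -p*log2(p) = 0.209158
  p = 9/42 = 0.214286: log2(p) = -2.222392, -p*log2(p) = 0.476227
H = 0.492950 + 0.430827 + 0.528321 + 0.209158 + 0.476227 = 2.137483

H = 2.1375 bits/symbol


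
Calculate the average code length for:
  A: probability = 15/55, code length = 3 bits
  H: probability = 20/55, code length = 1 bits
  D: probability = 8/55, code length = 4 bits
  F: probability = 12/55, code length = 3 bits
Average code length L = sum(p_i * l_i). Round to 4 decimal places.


Weighted contributions p_i * l_i:
  A: (15/55) * 3 = 45/55
  H: (20/55) * 1 = 20/55
  D: (8/55) * 4 = 32/55
  F: (12/55) * 3 = 36/55
Sum = (45 + 20 + 32 + 36)/55 = 133/55

L = 133/55 = 2.4182 bits/symbol


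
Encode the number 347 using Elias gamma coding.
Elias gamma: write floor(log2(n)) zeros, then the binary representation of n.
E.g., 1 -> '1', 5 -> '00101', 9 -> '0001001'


num_bits = floor(log2(347)) + 1 = 9
leading_zeros = num_bits - 1 = 8
binary(347) = 101011011

Elias gamma(347) = '00000000' + '101011011' = 00000000101011011 (17 bits)


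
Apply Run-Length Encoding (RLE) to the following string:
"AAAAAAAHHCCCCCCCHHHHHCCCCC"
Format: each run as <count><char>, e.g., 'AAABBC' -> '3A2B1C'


Scanning runs left to right:
  i=0: run of 'A' x 7 -> '7A'
  i=7: run of 'H' x 2 -> '2H'
  i=9: run of 'C' x 7 -> '7C'
  i=16: run of 'H' x 5 -> '5H'
  i=21: run of 'C' x 5 -> '5C'

RLE = 7A2H7C5H5C


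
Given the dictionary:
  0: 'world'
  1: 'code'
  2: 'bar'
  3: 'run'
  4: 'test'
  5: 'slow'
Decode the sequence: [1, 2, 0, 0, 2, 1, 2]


Look up each index in the dictionary:
  1 -> 'code'
  2 -> 'bar'
  0 -> 'world'
  0 -> 'world'
  2 -> 'bar'
  1 -> 'code'
  2 -> 'bar'

Decoded: "code bar world world bar code bar"


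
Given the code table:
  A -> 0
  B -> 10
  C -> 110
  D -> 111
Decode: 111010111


Decoding:
111 -> D
0 -> A
10 -> B
111 -> D


Result: DABD


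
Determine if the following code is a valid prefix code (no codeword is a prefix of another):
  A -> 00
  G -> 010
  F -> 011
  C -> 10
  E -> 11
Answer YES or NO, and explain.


Checking each pair (does one codeword prefix another?):
  A='00' vs G='010': no prefix
  A='00' vs F='011': no prefix
  A='00' vs C='10': no prefix
  A='00' vs E='11': no prefix
  G='010' vs A='00': no prefix
  G='010' vs F='011': no prefix
  G='010' vs C='10': no prefix
  G='010' vs E='11': no prefix
  F='011' vs A='00': no prefix
  F='011' vs G='010': no prefix
  F='011' vs C='10': no prefix
  F='011' vs E='11': no prefix
  C='10' vs A='00': no prefix
  C='10' vs G='010': no prefix
  C='10' vs F='011': no prefix
  C='10' vs E='11': no prefix
  E='11' vs A='00': no prefix
  E='11' vs G='010': no prefix
  E='11' vs F='011': no prefix
  E='11' vs C='10': no prefix
No violation found over all pairs.

YES -- this is a valid prefix code. No codeword is a prefix of any other codeword.


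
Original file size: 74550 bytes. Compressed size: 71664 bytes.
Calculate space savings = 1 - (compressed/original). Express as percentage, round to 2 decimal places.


ratio = compressed/original = 71664/74550 = 0.961288
savings = 1 - ratio = 1 - 0.961288 = 0.038712
as a percentage: 0.038712 * 100 = 3.87%

Space savings = 1 - 71664/74550 = 3.87%


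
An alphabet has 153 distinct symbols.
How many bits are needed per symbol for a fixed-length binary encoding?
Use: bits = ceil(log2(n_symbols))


log2(153) = 7.2574
Bracket: 2^7 = 128 < 153 <= 2^8 = 256
So ceil(log2(153)) = 8

bits = ceil(log2(153)) = ceil(7.2574) = 8 bits


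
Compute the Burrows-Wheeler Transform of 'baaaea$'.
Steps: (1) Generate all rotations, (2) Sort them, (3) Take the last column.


Rotations (sorted):
  0: $baaaea -> last char: a
  1: a$baaae -> last char: e
  2: aaaea$b -> last char: b
  3: aaea$ba -> last char: a
  4: aea$baa -> last char: a
  5: baaaea$ -> last char: $
  6: ea$baaa -> last char: a


BWT = aebaa$a


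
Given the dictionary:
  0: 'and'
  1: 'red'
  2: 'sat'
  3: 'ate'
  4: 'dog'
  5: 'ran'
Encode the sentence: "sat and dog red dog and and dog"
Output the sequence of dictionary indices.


Look up each word in the dictionary:
  'sat' -> 2
  'and' -> 0
  'dog' -> 4
  'red' -> 1
  'dog' -> 4
  'and' -> 0
  'and' -> 0
  'dog' -> 4

Encoded: [2, 0, 4, 1, 4, 0, 0, 4]


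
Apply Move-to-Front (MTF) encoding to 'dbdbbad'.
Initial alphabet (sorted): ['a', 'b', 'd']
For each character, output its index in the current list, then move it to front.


MTF encoding:
'd': index 2 in ['a', 'b', 'd'] -> ['d', 'a', 'b']
'b': index 2 in ['d', 'a', 'b'] -> ['b', 'd', 'a']
'd': index 1 in ['b', 'd', 'a'] -> ['d', 'b', 'a']
'b': index 1 in ['d', 'b', 'a'] -> ['b', 'd', 'a']
'b': index 0 in ['b', 'd', 'a'] -> ['b', 'd', 'a']
'a': index 2 in ['b', 'd', 'a'] -> ['a', 'b', 'd']
'd': index 2 in ['a', 'b', 'd'] -> ['d', 'a', 'b']


Output: [2, 2, 1, 1, 0, 2, 2]


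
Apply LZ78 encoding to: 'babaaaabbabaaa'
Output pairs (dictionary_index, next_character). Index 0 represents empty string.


LZ78 encoding steps:
Dictionary: {0: ''}
Step 1: w='' (idx 0), next='b' -> output (0, 'b'), add 'b' as idx 1
Step 2: w='' (idx 0), next='a' -> output (0, 'a'), add 'a' as idx 2
Step 3: w='b' (idx 1), next='a' -> output (1, 'a'), add 'ba' as idx 3
Step 4: w='a' (idx 2), next='a' -> output (2, 'a'), add 'aa' as idx 4
Step 5: w='a' (idx 2), next='b' -> output (2, 'b'), add 'ab' as idx 5
Step 6: w='ba' (idx 3), next='b' -> output (3, 'b'), add 'bab' as idx 6
Step 7: w='aa' (idx 4), next='a' -> output (4, 'a'), add 'aaa' as idx 7


Encoded: [(0, 'b'), (0, 'a'), (1, 'a'), (2, 'a'), (2, 'b'), (3, 'b'), (4, 'a')]


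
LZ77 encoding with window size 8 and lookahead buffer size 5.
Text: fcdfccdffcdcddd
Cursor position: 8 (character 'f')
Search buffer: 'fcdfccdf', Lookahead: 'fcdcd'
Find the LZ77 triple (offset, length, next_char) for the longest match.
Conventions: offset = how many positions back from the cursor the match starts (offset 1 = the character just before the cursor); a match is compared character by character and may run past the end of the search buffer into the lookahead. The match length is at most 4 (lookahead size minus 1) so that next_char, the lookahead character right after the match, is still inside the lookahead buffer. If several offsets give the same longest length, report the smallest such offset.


Try each offset into the search buffer:
  offset=1 (pos 7, char 'f'): match length 1
  offset=2 (pos 6, char 'd'): match length 0
  offset=3 (pos 5, char 'c'): match length 0
  offset=4 (pos 4, char 'c'): match length 0
  offset=5 (pos 3, char 'f'): match length 2
  offset=6 (pos 2, char 'd'): match length 0
  offset=7 (pos 1, char 'c'): match length 0
  offset=8 (pos 0, char 'f'): match length 3
Longest match has length 3 at offset 8.
next_char = character at position 8 + 3 = 11 -> 'c'

Best match: offset=8, length=3 (matching 'fcd' starting at position 0)
LZ77 triple: (8, 3, 'c')


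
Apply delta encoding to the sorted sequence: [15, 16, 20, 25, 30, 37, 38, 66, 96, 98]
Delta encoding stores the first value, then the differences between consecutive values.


First value: 15
Deltas:
  16 - 15 = 1
  20 - 16 = 4
  25 - 20 = 5
  30 - 25 = 5
  37 - 30 = 7
  38 - 37 = 1
  66 - 38 = 28
  96 - 66 = 30
  98 - 96 = 2


Delta encoded: [15, 1, 4, 5, 5, 7, 1, 28, 30, 2]


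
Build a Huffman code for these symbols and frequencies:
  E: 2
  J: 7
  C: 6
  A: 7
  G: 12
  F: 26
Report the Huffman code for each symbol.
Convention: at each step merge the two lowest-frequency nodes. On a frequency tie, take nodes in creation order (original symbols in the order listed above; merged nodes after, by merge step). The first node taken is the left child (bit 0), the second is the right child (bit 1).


Huffman tree construction:
Step 1: Merge E(2) + C(6) = 8
Step 2: Merge J(7) + A(7) = 14
Step 3: Merge (E+C)(8) + G(12) = 20
Step 4: Merge (J+A)(14) + ((E+C)+G)(20) = 34
Step 5: Merge F(26) + ((J+A)+((E+C)+G))(34) = 60
Read each symbol's code off the tree from the root (left child = 0, right child = 1).

Codes:
  E: 1100 (length 4)
  J: 100 (length 3)
  C: 1101 (length 4)
  A: 101 (length 3)
  G: 111 (length 3)
  F: 0 (length 1)
Average code length: 136/60 = 2.2667 bits/symbol


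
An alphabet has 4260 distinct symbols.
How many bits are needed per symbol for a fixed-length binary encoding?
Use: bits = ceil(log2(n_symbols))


log2(4260) = 12.0566
Bracket: 2^12 = 4096 < 4260 <= 2^13 = 8192
So ceil(log2(4260)) = 13

bits = ceil(log2(4260)) = ceil(12.0566) = 13 bits


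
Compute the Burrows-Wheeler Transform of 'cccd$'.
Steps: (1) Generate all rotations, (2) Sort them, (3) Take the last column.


Rotations (sorted):
  0: $cccd -> last char: d
  1: cccd$ -> last char: $
  2: ccd$c -> last char: c
  3: cd$cc -> last char: c
  4: d$ccc -> last char: c


BWT = d$ccc


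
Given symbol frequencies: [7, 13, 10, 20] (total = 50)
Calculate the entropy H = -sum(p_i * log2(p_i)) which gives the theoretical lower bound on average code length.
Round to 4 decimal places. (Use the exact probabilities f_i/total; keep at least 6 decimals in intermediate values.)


Per-symbol terms -p_i * log2(p_i) with p_i = f_i/50:
  p = 7/50 = 0.140000: log2(p) = -2.836501, -p*log2(p) = 0.397110
  p = 13/50 = 0.260000: log2(p) = -1.943416, -p*log2(p) = 0.505288
  p = 10/50 = 0.200000: log2(p) = -2.321928, -p*log2(p) = 0.464386
  p = 20/50 = 0.400000: log2(p) = -1.321928, -p*log2(p) = 0.528771
H = 0.397110 + 0.505288 + 0.464386 + 0.528771 = 1.895555

H = 1.8956 bits/symbol


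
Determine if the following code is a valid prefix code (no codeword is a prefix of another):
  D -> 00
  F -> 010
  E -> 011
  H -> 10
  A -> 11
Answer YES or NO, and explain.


Checking each pair (does one codeword prefix another?):
  D='00' vs F='010': no prefix
  D='00' vs E='011': no prefix
  D='00' vs H='10': no prefix
  D='00' vs A='11': no prefix
  F='010' vs D='00': no prefix
  F='010' vs E='011': no prefix
  F='010' vs H='10': no prefix
  F='010' vs A='11': no prefix
  E='011' vs D='00': no prefix
  E='011' vs F='010': no prefix
  E='011' vs H='10': no prefix
  E='011' vs A='11': no prefix
  H='10' vs D='00': no prefix
  H='10' vs F='010': no prefix
  H='10' vs E='011': no prefix
  H='10' vs A='11': no prefix
  A='11' vs D='00': no prefix
  A='11' vs F='010': no prefix
  A='11' vs E='011': no prefix
  A='11' vs H='10': no prefix
No violation found over all pairs.

YES -- this is a valid prefix code. No codeword is a prefix of any other codeword.


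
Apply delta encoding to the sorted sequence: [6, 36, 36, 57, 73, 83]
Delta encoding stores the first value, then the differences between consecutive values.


First value: 6
Deltas:
  36 - 6 = 30
  36 - 36 = 0
  57 - 36 = 21
  73 - 57 = 16
  83 - 73 = 10


Delta encoded: [6, 30, 0, 21, 16, 10]


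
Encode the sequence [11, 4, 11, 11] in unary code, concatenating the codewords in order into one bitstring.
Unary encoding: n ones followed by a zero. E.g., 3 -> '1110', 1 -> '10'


Encode each number as n ones followed by a terminating 0:
  11 -> 111111111110 (12 bits)
  4 -> 11110 (5 bits)
  11 -> 111111111110 (12 bits)
  11 -> 111111111110 (12 bits)
Total length = 12 + 5 + 12 + 12 = 41 bits.

Unary([11, 4, 11, 11]) = 11111111111011110111111111110111111111110 (41 bits)


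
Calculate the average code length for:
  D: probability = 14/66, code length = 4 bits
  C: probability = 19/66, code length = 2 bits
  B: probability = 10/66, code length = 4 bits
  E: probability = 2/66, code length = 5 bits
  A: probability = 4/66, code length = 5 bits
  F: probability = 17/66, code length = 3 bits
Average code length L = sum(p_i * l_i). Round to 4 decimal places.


Weighted contributions p_i * l_i:
  D: (14/66) * 4 = 56/66
  C: (19/66) * 2 = 38/66
  B: (10/66) * 4 = 40/66
  E: (2/66) * 5 = 10/66
  A: (4/66) * 5 = 20/66
  F: (17/66) * 3 = 51/66
Sum = (56 + 38 + 40 + 10 + 20 + 51)/66 = 215/66

L = 215/66 = 3.2576 bits/symbol


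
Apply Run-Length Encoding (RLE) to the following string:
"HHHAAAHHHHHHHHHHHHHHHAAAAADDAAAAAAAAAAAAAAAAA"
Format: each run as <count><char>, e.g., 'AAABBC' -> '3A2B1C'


Scanning runs left to right:
  i=0: run of 'H' x 3 -> '3H'
  i=3: run of 'A' x 3 -> '3A'
  i=6: run of 'H' x 15 -> '15H'
  i=21: run of 'A' x 5 -> '5A'
  i=26: run of 'D' x 2 -> '2D'
  i=28: run of 'A' x 17 -> '17A'

RLE = 3H3A15H5A2D17A


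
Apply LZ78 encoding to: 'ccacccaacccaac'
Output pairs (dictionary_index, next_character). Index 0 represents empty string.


LZ78 encoding steps:
Dictionary: {0: ''}
Step 1: w='' (idx 0), next='c' -> output (0, 'c'), add 'c' as idx 1
Step 2: w='c' (idx 1), next='a' -> output (1, 'a'), add 'ca' as idx 2
Step 3: w='c' (idx 1), next='c' -> output (1, 'c'), add 'cc' as idx 3
Step 4: w='ca' (idx 2), next='a' -> output (2, 'a'), add 'caa' as idx 4
Step 5: w='cc' (idx 3), next='c' -> output (3, 'c'), add 'ccc' as idx 5
Step 6: w='' (idx 0), next='a' -> output (0, 'a'), add 'a' as idx 6
Step 7: w='a' (idx 6), next='c' -> output (6, 'c'), add 'ac' as idx 7


Encoded: [(0, 'c'), (1, 'a'), (1, 'c'), (2, 'a'), (3, 'c'), (0, 'a'), (6, 'c')]


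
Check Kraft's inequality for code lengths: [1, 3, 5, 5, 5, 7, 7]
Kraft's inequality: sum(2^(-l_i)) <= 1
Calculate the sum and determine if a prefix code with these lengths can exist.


Sum = 2^(-1) + 2^(-3) + 2^(-5) + 2^(-5) + 2^(-5) + 2^(-7) + 2^(-7)
    = 0.5 + 0.125 + 0.03125 + 0.03125 + 0.03125 + 0.0078125 + 0.0078125
    = 94/128 = 0.734375
Since 0.734375 <= 1, Kraft's inequality IS satisfied.
A prefix code with these lengths CAN exist.

Kraft sum = 0.734375. Satisfied.


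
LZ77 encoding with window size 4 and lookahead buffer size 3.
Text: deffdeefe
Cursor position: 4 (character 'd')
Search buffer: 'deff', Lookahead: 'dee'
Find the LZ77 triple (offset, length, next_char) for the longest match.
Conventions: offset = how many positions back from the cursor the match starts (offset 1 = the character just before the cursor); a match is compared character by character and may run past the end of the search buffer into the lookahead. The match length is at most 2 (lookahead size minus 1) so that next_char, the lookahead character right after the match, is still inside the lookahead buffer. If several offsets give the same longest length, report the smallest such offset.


Try each offset into the search buffer:
  offset=1 (pos 3, char 'f'): match length 0
  offset=2 (pos 2, char 'f'): match length 0
  offset=3 (pos 1, char 'e'): match length 0
  offset=4 (pos 0, char 'd'): match length 2
Longest match has length 2 at offset 4.
next_char = character at position 4 + 2 = 6 -> 'e'

Best match: offset=4, length=2 (matching 'de' starting at position 0)
LZ77 triple: (4, 2, 'e')


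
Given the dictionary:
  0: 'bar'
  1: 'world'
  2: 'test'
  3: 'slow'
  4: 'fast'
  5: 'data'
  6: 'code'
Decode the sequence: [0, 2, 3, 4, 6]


Look up each index in the dictionary:
  0 -> 'bar'
  2 -> 'test'
  3 -> 'slow'
  4 -> 'fast'
  6 -> 'code'

Decoded: "bar test slow fast code"


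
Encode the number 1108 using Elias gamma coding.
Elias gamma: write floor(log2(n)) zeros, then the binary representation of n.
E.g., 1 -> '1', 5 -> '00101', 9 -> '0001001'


num_bits = floor(log2(1108)) + 1 = 11
leading_zeros = num_bits - 1 = 10
binary(1108) = 10001010100

Elias gamma(1108) = '0000000000' + '10001010100' = 000000000010001010100 (21 bits)


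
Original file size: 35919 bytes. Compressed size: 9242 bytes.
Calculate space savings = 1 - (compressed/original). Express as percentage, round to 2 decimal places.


ratio = compressed/original = 9242/35919 = 0.257301
savings = 1 - ratio = 1 - 0.257301 = 0.742699
as a percentage: 0.742699 * 100 = 74.27%

Space savings = 1 - 9242/35919 = 74.27%


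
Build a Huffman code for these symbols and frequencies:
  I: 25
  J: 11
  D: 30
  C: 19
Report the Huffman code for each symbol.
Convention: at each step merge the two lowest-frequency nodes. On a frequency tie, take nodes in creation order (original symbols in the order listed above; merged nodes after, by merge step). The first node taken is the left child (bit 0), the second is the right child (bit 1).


Huffman tree construction:
Step 1: Merge J(11) + C(19) = 30
Step 2: Merge I(25) + D(30) = 55
Step 3: Merge (J+C)(30) + (I+D)(55) = 85
Read each symbol's code off the tree from the root (left child = 0, right child = 1).

Codes:
  I: 10 (length 2)
  J: 00 (length 2)
  D: 11 (length 2)
  C: 01 (length 2)
Average code length: 170/85 = 2.0000 bits/symbol


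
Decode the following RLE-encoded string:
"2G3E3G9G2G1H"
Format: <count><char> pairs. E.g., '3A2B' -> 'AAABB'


Expanding each <count><char> pair:
  2G -> 'GG'
  3E -> 'EEE'
  3G -> 'GGG'
  9G -> 'GGGGGGGGG'
  2G -> 'GG'
  1H -> 'H'

Decoded = GGEEEGGGGGGGGGGGGGGH


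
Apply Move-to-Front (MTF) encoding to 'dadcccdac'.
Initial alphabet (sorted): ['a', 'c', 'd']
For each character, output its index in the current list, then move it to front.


MTF encoding:
'd': index 2 in ['a', 'c', 'd'] -> ['d', 'a', 'c']
'a': index 1 in ['d', 'a', 'c'] -> ['a', 'd', 'c']
'd': index 1 in ['a', 'd', 'c'] -> ['d', 'a', 'c']
'c': index 2 in ['d', 'a', 'c'] -> ['c', 'd', 'a']
'c': index 0 in ['c', 'd', 'a'] -> ['c', 'd', 'a']
'c': index 0 in ['c', 'd', 'a'] -> ['c', 'd', 'a']
'd': index 1 in ['c', 'd', 'a'] -> ['d', 'c', 'a']
'a': index 2 in ['d', 'c', 'a'] -> ['a', 'd', 'c']
'c': index 2 in ['a', 'd', 'c'] -> ['c', 'a', 'd']


Output: [2, 1, 1, 2, 0, 0, 1, 2, 2]


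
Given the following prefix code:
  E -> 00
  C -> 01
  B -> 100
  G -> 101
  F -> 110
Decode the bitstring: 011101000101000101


Decoding step by step:
Bits 01 -> C
Bits 110 -> F
Bits 100 -> B
Bits 01 -> C
Bits 01 -> C
Bits 00 -> E
Bits 01 -> C
Bits 01 -> C


Decoded message: CFBCCECC


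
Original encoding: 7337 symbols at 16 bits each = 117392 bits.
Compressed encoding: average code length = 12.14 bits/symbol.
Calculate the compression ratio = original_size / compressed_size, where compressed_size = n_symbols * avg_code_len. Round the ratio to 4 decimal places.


original_size = n_symbols * orig_bits = 7337 * 16 = 117392 bits
compressed_size = n_symbols * avg_code_len = 7337 * 12.14 = 89071.18 bits
ratio = original_size / compressed_size = 117392 / 89071.18 = 1.318

Compression ratio = 1.318


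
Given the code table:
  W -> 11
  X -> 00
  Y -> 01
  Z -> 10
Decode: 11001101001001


Decoding:
11 -> W
00 -> X
11 -> W
01 -> Y
00 -> X
10 -> Z
01 -> Y


Result: WXWYXZY


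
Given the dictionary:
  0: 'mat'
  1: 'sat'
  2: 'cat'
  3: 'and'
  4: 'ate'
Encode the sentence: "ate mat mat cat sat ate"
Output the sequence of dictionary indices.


Look up each word in the dictionary:
  'ate' -> 4
  'mat' -> 0
  'mat' -> 0
  'cat' -> 2
  'sat' -> 1
  'ate' -> 4

Encoded: [4, 0, 0, 2, 1, 4]


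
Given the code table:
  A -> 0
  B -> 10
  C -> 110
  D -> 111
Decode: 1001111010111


Decoding:
10 -> B
0 -> A
111 -> D
10 -> B
10 -> B
111 -> D


Result: BADBBD


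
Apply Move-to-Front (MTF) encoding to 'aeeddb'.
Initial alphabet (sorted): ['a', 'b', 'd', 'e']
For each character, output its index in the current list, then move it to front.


MTF encoding:
'a': index 0 in ['a', 'b', 'd', 'e'] -> ['a', 'b', 'd', 'e']
'e': index 3 in ['a', 'b', 'd', 'e'] -> ['e', 'a', 'b', 'd']
'e': index 0 in ['e', 'a', 'b', 'd'] -> ['e', 'a', 'b', 'd']
'd': index 3 in ['e', 'a', 'b', 'd'] -> ['d', 'e', 'a', 'b']
'd': index 0 in ['d', 'e', 'a', 'b'] -> ['d', 'e', 'a', 'b']
'b': index 3 in ['d', 'e', 'a', 'b'] -> ['b', 'd', 'e', 'a']


Output: [0, 3, 0, 3, 0, 3]


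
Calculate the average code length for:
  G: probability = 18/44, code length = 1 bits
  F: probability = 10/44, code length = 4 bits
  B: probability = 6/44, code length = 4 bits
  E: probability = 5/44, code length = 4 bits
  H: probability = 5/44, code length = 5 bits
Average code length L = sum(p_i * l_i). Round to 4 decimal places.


Weighted contributions p_i * l_i:
  G: (18/44) * 1 = 18/44
  F: (10/44) * 4 = 40/44
  B: (6/44) * 4 = 24/44
  E: (5/44) * 4 = 20/44
  H: (5/44) * 5 = 25/44
Sum = (18 + 40 + 24 + 20 + 25)/44 = 127/44

L = 127/44 = 2.8864 bits/symbol


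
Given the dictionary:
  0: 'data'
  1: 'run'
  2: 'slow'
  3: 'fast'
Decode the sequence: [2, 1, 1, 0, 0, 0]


Look up each index in the dictionary:
  2 -> 'slow'
  1 -> 'run'
  1 -> 'run'
  0 -> 'data'
  0 -> 'data'
  0 -> 'data'

Decoded: "slow run run data data data"


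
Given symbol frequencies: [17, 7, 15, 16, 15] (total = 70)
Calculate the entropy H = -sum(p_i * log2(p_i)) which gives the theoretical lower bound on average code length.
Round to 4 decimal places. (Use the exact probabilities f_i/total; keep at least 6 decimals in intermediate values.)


Per-symbol terms -p_i * log2(p_i) with p_i = f_i/70:
  p = 17/70 = 0.242857: log2(p) = -2.041820, -p*log2(p) = 0.495871
  p = 7/70 = 0.100000: log2(p) = -3.321928, -p*log2(p) = 0.332193
  p = 15/70 = 0.214286: log2(p) = -2.222392, -p*log2(p) = 0.476227
  p = 16/70 = 0.228571: log2(p) = -2.129283, -p*log2(p) = 0.486693
  p = 15/70 = 0.214286: log2(p) = -2.222392, -p*log2(p) = 0.476227
H = 0.495871 + 0.332193 + 0.476227 + 0.486693 + 0.476227 = 2.267211

H = 2.2672 bits/symbol


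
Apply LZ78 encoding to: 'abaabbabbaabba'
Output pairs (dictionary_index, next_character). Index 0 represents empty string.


LZ78 encoding steps:
Dictionary: {0: ''}
Step 1: w='' (idx 0), next='a' -> output (0, 'a'), add 'a' as idx 1
Step 2: w='' (idx 0), next='b' -> output (0, 'b'), add 'b' as idx 2
Step 3: w='a' (idx 1), next='a' -> output (1, 'a'), add 'aa' as idx 3
Step 4: w='b' (idx 2), next='b' -> output (2, 'b'), add 'bb' as idx 4
Step 5: w='a' (idx 1), next='b' -> output (1, 'b'), add 'ab' as idx 5
Step 6: w='b' (idx 2), next='a' -> output (2, 'a'), add 'ba' as idx 6
Step 7: w='ab' (idx 5), next='b' -> output (5, 'b'), add 'abb' as idx 7
Step 8: w='a' (idx 1), end of input -> output (1, '')


Encoded: [(0, 'a'), (0, 'b'), (1, 'a'), (2, 'b'), (1, 'b'), (2, 'a'), (5, 'b'), (1, '')]


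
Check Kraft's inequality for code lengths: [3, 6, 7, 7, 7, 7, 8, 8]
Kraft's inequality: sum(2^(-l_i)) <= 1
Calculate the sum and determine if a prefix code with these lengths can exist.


Sum = 2^(-3) + 2^(-6) + 2^(-7) + 2^(-7) + 2^(-7) + 2^(-7) + 2^(-8) + 2^(-8)
    = 0.125 + 0.015625 + 0.0078125 + 0.0078125 + 0.0078125 + 0.0078125 + 0.00390625 + 0.00390625
    = 46/256 = 0.1796875
Since 0.1796875 <= 1, Kraft's inequality IS satisfied.
A prefix code with these lengths CAN exist.

Kraft sum = 0.1796875. Satisfied.


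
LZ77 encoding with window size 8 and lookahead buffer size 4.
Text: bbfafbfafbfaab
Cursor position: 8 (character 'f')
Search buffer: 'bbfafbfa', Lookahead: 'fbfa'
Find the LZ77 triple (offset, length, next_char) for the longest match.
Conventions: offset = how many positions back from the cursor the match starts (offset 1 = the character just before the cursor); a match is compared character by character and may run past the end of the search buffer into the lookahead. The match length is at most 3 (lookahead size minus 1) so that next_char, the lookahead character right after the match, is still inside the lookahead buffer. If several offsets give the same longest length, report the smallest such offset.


Try each offset into the search buffer:
  offset=1 (pos 7, char 'a'): match length 0
  offset=2 (pos 6, char 'f'): match length 1
  offset=3 (pos 5, char 'b'): match length 0
  offset=4 (pos 4, char 'f'): match length 3
  offset=5 (pos 3, char 'a'): match length 0
  offset=6 (pos 2, char 'f'): match length 1
  offset=7 (pos 1, char 'b'): match length 0
  offset=8 (pos 0, char 'b'): match length 0
Longest match has length 3 at offset 4.
next_char = character at position 8 + 3 = 11 -> 'a'

Best match: offset=4, length=3 (matching 'fbf' starting at position 4)
LZ77 triple: (4, 3, 'a')


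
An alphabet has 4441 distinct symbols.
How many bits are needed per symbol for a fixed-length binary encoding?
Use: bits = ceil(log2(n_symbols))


log2(4441) = 12.1167
Bracket: 2^12 = 4096 < 4441 <= 2^13 = 8192
So ceil(log2(4441)) = 13

bits = ceil(log2(4441)) = ceil(12.1167) = 13 bits


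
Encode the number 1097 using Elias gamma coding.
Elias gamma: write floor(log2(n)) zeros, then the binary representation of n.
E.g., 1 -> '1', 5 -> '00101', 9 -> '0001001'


num_bits = floor(log2(1097)) + 1 = 11
leading_zeros = num_bits - 1 = 10
binary(1097) = 10001001001

Elias gamma(1097) = '0000000000' + '10001001001' = 000000000010001001001 (21 bits)


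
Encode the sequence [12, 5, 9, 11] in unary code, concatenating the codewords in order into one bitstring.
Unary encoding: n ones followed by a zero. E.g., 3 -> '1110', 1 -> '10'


Encode each number as n ones followed by a terminating 0:
  12 -> 1111111111110 (13 bits)
  5 -> 111110 (6 bits)
  9 -> 1111111110 (10 bits)
  11 -> 111111111110 (12 bits)
Total length = 13 + 6 + 10 + 12 = 41 bits.

Unary([12, 5, 9, 11]) = 11111111111101111101111111110111111111110 (41 bits)


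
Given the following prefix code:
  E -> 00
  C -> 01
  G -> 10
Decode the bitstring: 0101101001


Decoding step by step:
Bits 01 -> C
Bits 01 -> C
Bits 10 -> G
Bits 10 -> G
Bits 01 -> C


Decoded message: CCGGC
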